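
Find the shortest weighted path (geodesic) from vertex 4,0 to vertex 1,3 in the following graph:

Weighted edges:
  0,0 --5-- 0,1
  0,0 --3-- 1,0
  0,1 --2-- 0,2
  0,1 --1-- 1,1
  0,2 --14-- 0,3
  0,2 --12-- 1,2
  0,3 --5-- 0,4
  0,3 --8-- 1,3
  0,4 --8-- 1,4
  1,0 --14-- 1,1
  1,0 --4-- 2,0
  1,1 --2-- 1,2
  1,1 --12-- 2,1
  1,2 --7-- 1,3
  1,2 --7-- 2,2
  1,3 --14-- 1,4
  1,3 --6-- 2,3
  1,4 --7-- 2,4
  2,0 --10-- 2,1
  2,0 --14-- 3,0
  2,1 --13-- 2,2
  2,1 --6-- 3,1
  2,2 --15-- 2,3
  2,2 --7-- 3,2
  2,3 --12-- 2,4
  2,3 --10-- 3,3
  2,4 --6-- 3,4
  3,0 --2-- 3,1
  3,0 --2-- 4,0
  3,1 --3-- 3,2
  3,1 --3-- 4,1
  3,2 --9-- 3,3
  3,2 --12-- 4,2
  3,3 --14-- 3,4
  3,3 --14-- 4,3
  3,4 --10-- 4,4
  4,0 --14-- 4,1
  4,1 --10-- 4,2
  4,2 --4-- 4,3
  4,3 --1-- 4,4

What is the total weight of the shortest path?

Shortest path: 4,0 → 3,0 → 3,1 → 3,2 → 2,2 → 1,2 → 1,3, total weight = 28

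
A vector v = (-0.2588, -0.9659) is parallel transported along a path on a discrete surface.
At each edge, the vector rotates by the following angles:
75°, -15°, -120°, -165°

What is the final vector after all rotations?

Total rotation: 75° + (-15°) + (-120°) + (-165°) = -225° ≡ 135° (mod 360°). Final vector: (0.8660, 0.5000)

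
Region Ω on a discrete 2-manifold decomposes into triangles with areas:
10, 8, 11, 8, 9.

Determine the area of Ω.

10 + 8 + 11 + 8 + 9 = 46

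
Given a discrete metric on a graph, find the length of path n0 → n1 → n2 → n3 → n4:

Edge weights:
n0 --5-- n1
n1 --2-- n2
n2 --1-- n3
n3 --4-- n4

Arc length = 5 + 2 + 1 + 4 = 12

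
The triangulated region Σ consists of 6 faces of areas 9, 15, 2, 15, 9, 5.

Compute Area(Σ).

9 + 15 + 2 + 15 + 9 + 5 = 55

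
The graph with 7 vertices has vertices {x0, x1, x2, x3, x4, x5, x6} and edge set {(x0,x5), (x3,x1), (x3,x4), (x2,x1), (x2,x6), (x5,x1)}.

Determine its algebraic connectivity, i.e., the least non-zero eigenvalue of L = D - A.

Degrees: deg(x0) = 1, deg(x1) = 3, deg(x2) = 2, deg(x3) = 2, deg(x4) = 1, deg(x5) = 2, deg(x6) = 1.
L = D − A with rows/columns ordered (x0, x1, x2, x3, x4, x5, x6):
  [ 1,  0,  0,  0,  0, -1,  0]
  [ 0,  3, -1, -1,  0, -1,  0]
  [ 0, -1,  2,  0,  0,  0, -1]
  [ 0, -1,  0,  2, -1,  0,  0]
  [ 0,  0,  0, -1,  1,  0,  0]
  [-1, -1,  0,  0,  0,  2,  0]
  [ 0,  0, -1,  0,  0,  0,  1]
Characteristic polynomial: det(λI − L) = λ(λ² − 3λ + 1)²(λ² − 6λ + 7).
Roots: λ = 0; (λ² − 3λ + 1) = 0 ⇒ λ = (3 ± √5)/2 ≈ 0.382, 2.618 (multiplicity 2); (λ² − 6λ + 7) = 0 ⇒ λ = 3 ± √2 ≈ 1.5858, 4.4142.
(Check: the roots sum (with multiplicity) to 12, matching trace L = Σdeg = 2·6 = 12.)
Laplacian eigenvalues: [0.0, 0.382, 0.382, 1.5858, 2.618, 2.618, 4.4142]. Algebraic connectivity (smallest non-zero eigenvalue) = 0.382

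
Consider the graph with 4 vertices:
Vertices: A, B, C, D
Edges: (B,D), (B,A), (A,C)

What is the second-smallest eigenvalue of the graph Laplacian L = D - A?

Degrees: deg(A) = 2, deg(B) = 2, deg(C) = 1, deg(D) = 1.
L = D − A with rows/columns ordered (A, B, C, D):
  [ 2, -1, -1,  0]
  [-1,  2,  0, -1]
  [-1,  0,  1,  0]
  [ 0, -1,  0,  1]
Characteristic polynomial: det(λI − L) = λ(λ² − 4λ + 2)(λ − 2).
Roots: λ = 0; (λ² − 4λ + 2) = 0 ⇒ λ = 2 ± √2 ≈ 0.5858, 3.4142; (λ − 2) = 0 ⇒ λ = 2.
(Check: the roots sum (with multiplicity) to 6, matching trace L = Σdeg = 2·3 = 6.)
Laplacian eigenvalues: [0.0, 0.5858, 2.0, 3.4142]. Algebraic connectivity (smallest non-zero eigenvalue) = 0.5858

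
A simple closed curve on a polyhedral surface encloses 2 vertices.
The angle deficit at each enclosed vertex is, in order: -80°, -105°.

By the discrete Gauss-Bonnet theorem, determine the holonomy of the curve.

Holonomy = total enclosed curvature = (-80°) + (-105°) = -185°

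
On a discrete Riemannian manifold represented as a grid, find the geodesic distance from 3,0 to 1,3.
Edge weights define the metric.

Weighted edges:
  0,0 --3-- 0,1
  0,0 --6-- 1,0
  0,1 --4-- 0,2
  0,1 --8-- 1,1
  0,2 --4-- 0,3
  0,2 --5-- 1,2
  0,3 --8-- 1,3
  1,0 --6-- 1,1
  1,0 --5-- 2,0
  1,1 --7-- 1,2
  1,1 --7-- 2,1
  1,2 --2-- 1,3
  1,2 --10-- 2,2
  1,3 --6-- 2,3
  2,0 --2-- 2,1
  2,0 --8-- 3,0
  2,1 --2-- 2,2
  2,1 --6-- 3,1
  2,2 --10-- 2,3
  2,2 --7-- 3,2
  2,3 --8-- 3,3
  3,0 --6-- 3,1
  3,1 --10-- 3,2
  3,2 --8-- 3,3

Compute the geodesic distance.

Shortest path: 3,0 → 2,0 → 2,1 → 2,2 → 1,2 → 1,3, total weight = 24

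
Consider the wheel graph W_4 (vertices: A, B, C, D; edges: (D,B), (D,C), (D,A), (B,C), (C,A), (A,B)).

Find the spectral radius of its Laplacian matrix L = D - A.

The wheel W_4 is the join K_1 ∨ C_3 (a hub joined to every vertex of a cycle of length 3). For a join G ∨ H (G on p vertices, H on q vertices) the Laplacian spectrum is 0, p+q, the eigenvalues of L(G) other than one 0 each shifted by +q, and the eigenvalues of L(H) other than one 0 each shifted by +p. With G = K_1 (p = 1, nothing left after dropping its 0) and H = C_3 (q = 3, eigenvalues 2 − 2cos(2πk/3), k = 0, …, 2; drop k = 0), the spectrum of W_4 is 0, 4, and 1 + (2 − 2cos(2πk/3)) = 3 − 2cos(2πk/3) for k = 1, …, 2:
k=1: 3 − 2cos(2π/3) = 4.0; k=2: 3 − 2cos(4π/3) = 4.0.
Laplacian eigenvalues: [0.0, 4.0, 4.0, 4.0]. Largest eigenvalue (spectral radius) = 4.0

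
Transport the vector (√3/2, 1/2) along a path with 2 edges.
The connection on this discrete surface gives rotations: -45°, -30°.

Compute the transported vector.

Total rotation: (-45°) + (-30°) = -75°. Final vector: (0.7071, -0.7071)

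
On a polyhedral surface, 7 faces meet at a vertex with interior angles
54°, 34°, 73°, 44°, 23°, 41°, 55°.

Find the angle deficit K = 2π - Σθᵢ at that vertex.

Sum of angles = 324°. K = 360° - 324° = 36° = π/5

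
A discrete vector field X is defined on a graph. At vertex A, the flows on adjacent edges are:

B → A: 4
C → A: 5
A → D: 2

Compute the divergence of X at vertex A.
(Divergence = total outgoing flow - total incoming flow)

Divergence = sum of outgoing flows = (-4) + (-5) + 2 = -7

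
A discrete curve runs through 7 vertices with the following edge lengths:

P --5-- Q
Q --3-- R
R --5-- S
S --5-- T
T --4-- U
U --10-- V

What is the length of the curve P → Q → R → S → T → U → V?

Arc length = 5 + 3 + 5 + 5 + 4 + 10 = 32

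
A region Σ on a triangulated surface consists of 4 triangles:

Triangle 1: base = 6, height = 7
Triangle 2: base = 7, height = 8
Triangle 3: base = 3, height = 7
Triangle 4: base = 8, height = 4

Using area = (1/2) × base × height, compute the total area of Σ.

(1/2)×6×7 + (1/2)×7×8 + (1/2)×3×7 + (1/2)×8×4 = 75.5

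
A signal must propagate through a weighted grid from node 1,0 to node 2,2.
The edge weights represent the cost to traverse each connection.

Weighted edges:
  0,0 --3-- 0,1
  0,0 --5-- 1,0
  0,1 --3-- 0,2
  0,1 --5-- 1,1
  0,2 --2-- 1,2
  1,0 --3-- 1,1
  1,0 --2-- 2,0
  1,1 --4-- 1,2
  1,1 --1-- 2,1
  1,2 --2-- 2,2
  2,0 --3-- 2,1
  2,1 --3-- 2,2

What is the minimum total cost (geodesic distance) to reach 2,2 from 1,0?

Shortest path: 1,0 → 1,1 → 2,1 → 2,2, total weight = 7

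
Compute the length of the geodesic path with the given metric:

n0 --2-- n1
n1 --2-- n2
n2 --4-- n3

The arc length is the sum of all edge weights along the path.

Arc length = 2 + 2 + 4 = 8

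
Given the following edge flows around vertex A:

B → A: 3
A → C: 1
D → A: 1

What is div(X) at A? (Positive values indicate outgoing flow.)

Divergence = sum of outgoing flows = (-3) + 1 + (-1) = -3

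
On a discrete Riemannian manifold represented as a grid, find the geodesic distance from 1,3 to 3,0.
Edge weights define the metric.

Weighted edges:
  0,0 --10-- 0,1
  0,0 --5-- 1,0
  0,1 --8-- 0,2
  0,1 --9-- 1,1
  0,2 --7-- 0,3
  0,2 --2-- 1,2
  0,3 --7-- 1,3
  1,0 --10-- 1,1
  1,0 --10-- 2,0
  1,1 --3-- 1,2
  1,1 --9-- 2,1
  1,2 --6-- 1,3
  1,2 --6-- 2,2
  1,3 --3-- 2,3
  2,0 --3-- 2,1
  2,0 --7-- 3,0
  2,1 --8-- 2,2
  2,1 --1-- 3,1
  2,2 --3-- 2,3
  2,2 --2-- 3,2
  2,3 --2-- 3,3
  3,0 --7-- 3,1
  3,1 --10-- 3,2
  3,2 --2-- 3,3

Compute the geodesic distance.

Shortest path: 1,3 → 2,3 → 2,2 → 2,1 → 3,1 → 3,0, total weight = 22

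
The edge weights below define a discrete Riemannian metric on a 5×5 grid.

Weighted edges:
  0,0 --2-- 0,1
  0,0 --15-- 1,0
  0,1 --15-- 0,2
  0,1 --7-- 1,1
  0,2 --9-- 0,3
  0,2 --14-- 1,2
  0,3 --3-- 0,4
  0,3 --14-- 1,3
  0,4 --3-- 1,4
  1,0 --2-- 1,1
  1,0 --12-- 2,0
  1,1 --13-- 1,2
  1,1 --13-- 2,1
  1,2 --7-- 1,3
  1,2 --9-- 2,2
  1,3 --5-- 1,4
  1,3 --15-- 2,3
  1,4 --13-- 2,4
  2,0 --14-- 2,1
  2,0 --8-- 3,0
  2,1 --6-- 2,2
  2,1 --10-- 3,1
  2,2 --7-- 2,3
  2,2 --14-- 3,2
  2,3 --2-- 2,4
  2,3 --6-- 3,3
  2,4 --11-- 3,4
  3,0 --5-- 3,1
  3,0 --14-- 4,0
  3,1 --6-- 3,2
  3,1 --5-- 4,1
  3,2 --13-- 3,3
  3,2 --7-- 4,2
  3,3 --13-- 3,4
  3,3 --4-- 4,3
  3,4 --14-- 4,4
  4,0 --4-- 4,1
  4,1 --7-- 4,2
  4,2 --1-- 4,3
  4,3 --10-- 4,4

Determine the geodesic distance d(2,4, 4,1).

Shortest path: 2,4 → 2,3 → 3,3 → 4,3 → 4,2 → 4,1, total weight = 20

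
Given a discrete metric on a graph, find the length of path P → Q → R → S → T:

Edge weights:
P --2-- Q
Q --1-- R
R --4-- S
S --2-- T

Arc length = 2 + 1 + 4 + 2 = 9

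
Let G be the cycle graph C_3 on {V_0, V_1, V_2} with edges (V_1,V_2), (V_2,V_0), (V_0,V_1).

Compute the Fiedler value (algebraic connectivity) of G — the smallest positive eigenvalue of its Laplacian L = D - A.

The cycle graph C_n has Laplacian eigenvalues λ_k = 2 − 2cos(2πk/n), k = 0, 1, …, n−1. Here n = 3:
k=0: 2 − 2cos(0) = 0.0; k=1: 2 − 2cos(2π/3) = 3.0; k=2: 2 − 2cos(4π/3) = 3.0.
Laplacian eigenvalues: [0.0, 3.0, 3.0]. Algebraic connectivity (smallest non-zero eigenvalue) = 3.0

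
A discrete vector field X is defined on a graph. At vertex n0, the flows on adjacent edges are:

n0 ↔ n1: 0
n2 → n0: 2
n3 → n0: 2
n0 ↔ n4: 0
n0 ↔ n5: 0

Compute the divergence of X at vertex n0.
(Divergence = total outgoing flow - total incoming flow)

Divergence = sum of outgoing flows = 0 + (-2) + (-2) + 0 + 0 = -4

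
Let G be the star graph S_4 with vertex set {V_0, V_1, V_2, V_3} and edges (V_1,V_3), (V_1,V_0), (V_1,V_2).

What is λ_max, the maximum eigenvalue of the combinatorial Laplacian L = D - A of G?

The star S_4 is the complete bipartite graph K_{1,3} (one hub of degree 3, 3 leaves of degree 1). The Laplacian spectrum of K_{p,q} is 0, p (multiplicity q−1), q (multiplicity p−1), p+q. With p = 1, q = 3: 0 once, 1 with multiplicity 2, and 4 once. (Check: trace L = sum of degrees = 6 = 2·1 + 4.)
Laplacian eigenvalues: [0.0, 1.0, 1.0, 4.0]. Largest eigenvalue (spectral radius) = 4.0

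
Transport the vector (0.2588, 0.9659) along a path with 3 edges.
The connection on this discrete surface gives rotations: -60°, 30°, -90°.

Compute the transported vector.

Total rotation: (-60°) + 30° + (-90°) = -120°. Final vector: (0.7071, -0.7071)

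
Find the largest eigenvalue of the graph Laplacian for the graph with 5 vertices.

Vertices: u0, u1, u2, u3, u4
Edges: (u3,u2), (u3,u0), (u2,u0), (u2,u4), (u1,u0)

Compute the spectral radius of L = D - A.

Degrees: deg(u0) = 3, deg(u1) = 1, deg(u2) = 3, deg(u3) = 2, deg(u4) = 1.
L = D − A with rows/columns ordered (u0, u1, u2, u3, u4):
  [ 3, -1, -1, -1,  0]
  [-1,  1,  0,  0,  0]
  [-1,  0,  3, -1, -1]
  [-1,  0, -1,  2,  0]
  [ 0,  0, -1,  0,  1]
Characteristic polynomial: det(λI − L) = λ(λ² − 5λ + 3)(λ² − 5λ + 5).
Roots: λ = 0; (λ² − 5λ + 3) = 0 ⇒ λ = (5 ± √13)/2 ≈ 0.6972, 4.3028; (λ² − 5λ + 5) = 0 ⇒ λ = (5 ± √5)/2 ≈ 1.382, 3.618.
(Check: the roots sum (with multiplicity) to 10, matching trace L = Σdeg = 2·5 = 10.)
Laplacian eigenvalues: [0.0, 0.6972, 1.382, 3.618, 4.3028]. Largest eigenvalue (spectral radius) = 4.3028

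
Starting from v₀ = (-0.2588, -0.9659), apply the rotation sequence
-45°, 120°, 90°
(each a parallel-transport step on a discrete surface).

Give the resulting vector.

Total rotation: (-45°) + 120° + 90° = 165°. Final vector: (0.5000, 0.8660)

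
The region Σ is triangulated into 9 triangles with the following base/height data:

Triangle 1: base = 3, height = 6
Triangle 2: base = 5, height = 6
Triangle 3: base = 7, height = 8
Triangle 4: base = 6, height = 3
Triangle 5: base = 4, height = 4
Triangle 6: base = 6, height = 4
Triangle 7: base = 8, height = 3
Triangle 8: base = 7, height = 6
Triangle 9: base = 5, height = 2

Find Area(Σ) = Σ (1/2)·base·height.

(1/2)×3×6 + (1/2)×5×6 + (1/2)×7×8 + (1/2)×6×3 + (1/2)×4×4 + (1/2)×6×4 + (1/2)×8×3 + (1/2)×7×6 + (1/2)×5×2 = 119.0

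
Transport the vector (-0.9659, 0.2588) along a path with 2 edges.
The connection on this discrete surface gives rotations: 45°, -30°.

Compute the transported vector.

Total rotation: 45° + (-30°) = 15°. Final vector: (-1, 0)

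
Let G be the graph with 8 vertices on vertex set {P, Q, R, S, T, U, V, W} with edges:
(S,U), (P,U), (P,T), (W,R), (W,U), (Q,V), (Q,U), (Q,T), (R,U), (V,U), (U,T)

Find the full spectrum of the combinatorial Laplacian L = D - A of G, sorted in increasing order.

Degrees: deg(P) = 2, deg(Q) = 3, deg(R) = 2, deg(S) = 1, deg(T) = 3, deg(U) = 7, deg(V) = 2, deg(W) = 2.
L = D − A with rows/columns ordered (P, Q, R, S, T, U, V, W):
  [ 2,  0,  0,  0, -1, -1,  0,  0]
  [ 0,  3,  0,  0, -1, -1, -1,  0]
  [ 0,  0,  2,  0,  0, -1,  0, -1]
  [ 0,  0,  0,  1,  0, -1,  0,  0]
  [-1, -1,  0,  0,  3, -1,  0,  0]
  [-1, -1, -1, -1, -1,  7, -1, -1]
  [ 0, -1,  0,  0,  0, -1,  2,  0]
  [ 0,  0, -1,  0,  0, -1,  0,  2]
Characteristic polynomial: det(λI − L) = λ(λ − 1)²(λ² − 6λ + 7)(λ − 3)²(λ − 8).
Roots: λ = 0; (λ − 1) = 0 ⇒ λ = 1 (multiplicity 2); (λ² − 6λ + 7) = 0 ⇒ λ = 3 ± √2 ≈ 1.5858, 4.4142; (λ − 3) = 0 ⇒ λ = 3 (multiplicity 2); (λ − 8) = 0 ⇒ λ = 8.
(Check: the roots sum (with multiplicity) to 22, matching trace L = Σdeg = 2·11 = 22.)
Laplacian eigenvalues (increasing order): [0.0, 1.0, 1.0, 1.5858, 3.0, 3.0, 4.4142, 8.0]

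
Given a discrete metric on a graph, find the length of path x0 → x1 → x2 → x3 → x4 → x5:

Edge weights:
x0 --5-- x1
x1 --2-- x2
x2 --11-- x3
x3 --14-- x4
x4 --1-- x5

Arc length = 5 + 2 + 11 + 14 + 1 = 33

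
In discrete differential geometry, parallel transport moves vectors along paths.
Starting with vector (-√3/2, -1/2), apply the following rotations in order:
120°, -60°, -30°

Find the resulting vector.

Total rotation: 120° + (-60°) + (-30°) = 30°. Final vector: (-0.5000, -0.8660)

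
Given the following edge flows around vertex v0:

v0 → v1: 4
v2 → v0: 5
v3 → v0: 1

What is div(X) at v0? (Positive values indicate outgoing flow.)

Divergence = sum of outgoing flows = 4 + (-5) + (-1) = -2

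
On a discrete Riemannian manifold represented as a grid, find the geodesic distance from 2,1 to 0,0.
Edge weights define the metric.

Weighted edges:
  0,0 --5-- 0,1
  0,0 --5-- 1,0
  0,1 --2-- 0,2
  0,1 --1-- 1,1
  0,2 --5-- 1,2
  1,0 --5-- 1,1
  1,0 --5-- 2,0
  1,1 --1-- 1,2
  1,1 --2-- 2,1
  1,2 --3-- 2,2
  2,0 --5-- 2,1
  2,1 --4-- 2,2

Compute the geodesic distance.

Shortest path: 2,1 → 1,1 → 0,1 → 0,0, total weight = 8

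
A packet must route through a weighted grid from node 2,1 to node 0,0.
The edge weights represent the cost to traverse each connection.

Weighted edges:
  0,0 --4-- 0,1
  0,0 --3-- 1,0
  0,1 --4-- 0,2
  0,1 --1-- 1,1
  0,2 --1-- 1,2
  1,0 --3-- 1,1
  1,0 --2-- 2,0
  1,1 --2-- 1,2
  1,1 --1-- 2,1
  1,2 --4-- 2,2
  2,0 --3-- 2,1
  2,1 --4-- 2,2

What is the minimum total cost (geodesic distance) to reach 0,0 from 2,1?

Shortest path: 2,1 → 1,1 → 0,1 → 0,0, total weight = 6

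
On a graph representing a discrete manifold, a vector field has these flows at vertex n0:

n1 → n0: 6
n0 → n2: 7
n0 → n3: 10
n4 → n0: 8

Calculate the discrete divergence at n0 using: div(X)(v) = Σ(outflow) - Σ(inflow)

Divergence = sum of outgoing flows = (-6) + 7 + 10 + (-8) = 3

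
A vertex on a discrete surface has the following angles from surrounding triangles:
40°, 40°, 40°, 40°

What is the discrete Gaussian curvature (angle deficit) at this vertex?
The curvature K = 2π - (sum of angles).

Sum of angles = 160°. K = 360° - 160° = 200° = 10π/9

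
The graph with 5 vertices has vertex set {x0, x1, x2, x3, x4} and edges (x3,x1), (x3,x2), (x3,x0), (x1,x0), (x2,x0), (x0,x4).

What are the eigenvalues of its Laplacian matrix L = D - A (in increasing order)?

Degrees: deg(x0) = 4, deg(x1) = 2, deg(x2) = 2, deg(x3) = 3, deg(x4) = 1.
L = D − A with rows/columns ordered (x0, x1, x2, x3, x4):
  [ 4, -1, -1, -1, -1]
  [-1,  2,  0, -1,  0]
  [-1,  0,  2, -1,  0]
  [-1, -1, -1,  3,  0]
  [-1,  0,  0,  0,  1]
Characteristic polynomial: det(λI − L) = λ(λ − 1)(λ − 2)(λ − 4)(λ − 5).
Roots: λ = 0; (λ − 1) = 0 ⇒ λ = 1; (λ − 2) = 0 ⇒ λ = 2; (λ − 4) = 0 ⇒ λ = 4; (λ − 5) = 0 ⇒ λ = 5.
(Check: the roots sum (with multiplicity) to 12, matching trace L = Σdeg = 2·6 = 12.)
Laplacian eigenvalues (increasing order): [0.0, 1.0, 2.0, 4.0, 5.0]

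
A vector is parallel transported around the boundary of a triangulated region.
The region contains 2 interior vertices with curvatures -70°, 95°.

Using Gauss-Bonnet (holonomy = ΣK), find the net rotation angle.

Holonomy = total enclosed curvature = (-70°) + 95° = 25°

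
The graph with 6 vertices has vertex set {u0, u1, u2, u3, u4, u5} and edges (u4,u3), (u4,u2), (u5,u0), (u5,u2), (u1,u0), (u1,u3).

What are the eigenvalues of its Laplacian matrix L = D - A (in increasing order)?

Degrees: deg(u0) = 2, deg(u1) = 2, deg(u2) = 2, deg(u3) = 2, deg(u4) = 2, deg(u5) = 2.
L = D − A with rows/columns ordered (u0, u1, u2, u3, u4, u5):
  [ 2, -1,  0,  0,  0, -1]
  [-1,  2,  0, -1,  0,  0]
  [ 0,  0,  2,  0, -1, -1]
  [ 0, -1,  0,  2, -1,  0]
  [ 0,  0, -1, -1,  2,  0]
  [-1,  0, -1,  0,  0,  2]
Characteristic polynomial: det(λI − L) = λ(λ − 1)²(λ − 3)²(λ − 4).
Roots: λ = 0; (λ − 1) = 0 ⇒ λ = 1 (multiplicity 2); (λ − 3) = 0 ⇒ λ = 3 (multiplicity 2); (λ − 4) = 0 ⇒ λ = 4.
(Check: the roots sum (with multiplicity) to 12, matching trace L = Σdeg = 2·6 = 12.)
Laplacian eigenvalues (increasing order): [0.0, 1.0, 1.0, 3.0, 3.0, 4.0]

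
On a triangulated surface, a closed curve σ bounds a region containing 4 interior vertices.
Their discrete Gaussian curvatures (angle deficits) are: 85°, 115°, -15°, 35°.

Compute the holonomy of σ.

Holonomy = total enclosed curvature = 85° + 115° + (-15°) + 35° = 220°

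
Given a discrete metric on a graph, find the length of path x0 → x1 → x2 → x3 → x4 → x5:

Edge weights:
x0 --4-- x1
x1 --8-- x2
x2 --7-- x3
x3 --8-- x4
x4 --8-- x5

Arc length = 4 + 8 + 7 + 8 + 8 = 35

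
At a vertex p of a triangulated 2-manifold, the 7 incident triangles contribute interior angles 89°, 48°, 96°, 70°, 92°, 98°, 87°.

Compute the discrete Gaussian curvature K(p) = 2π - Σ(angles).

Sum of angles = 580°. K = 360° - 580° = -220° = -11π/9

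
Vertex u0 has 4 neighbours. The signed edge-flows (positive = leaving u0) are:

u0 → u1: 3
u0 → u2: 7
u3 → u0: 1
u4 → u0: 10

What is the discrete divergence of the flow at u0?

Divergence = sum of outgoing flows = 3 + 7 + (-1) + (-10) = -1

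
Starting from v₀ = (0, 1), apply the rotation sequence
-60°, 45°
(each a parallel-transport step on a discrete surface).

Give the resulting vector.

Total rotation: (-60°) + 45° = -15°. Final vector: (0.2588, 0.9659)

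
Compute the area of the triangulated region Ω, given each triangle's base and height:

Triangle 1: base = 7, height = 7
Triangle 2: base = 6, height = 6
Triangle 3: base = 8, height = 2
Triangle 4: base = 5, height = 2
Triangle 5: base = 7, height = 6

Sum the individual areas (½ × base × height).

(1/2)×7×7 + (1/2)×6×6 + (1/2)×8×2 + (1/2)×5×2 + (1/2)×7×6 = 76.5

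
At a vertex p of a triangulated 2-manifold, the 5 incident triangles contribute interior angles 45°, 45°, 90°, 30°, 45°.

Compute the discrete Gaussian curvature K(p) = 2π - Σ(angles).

Sum of angles = 255°. K = 360° - 255° = 105°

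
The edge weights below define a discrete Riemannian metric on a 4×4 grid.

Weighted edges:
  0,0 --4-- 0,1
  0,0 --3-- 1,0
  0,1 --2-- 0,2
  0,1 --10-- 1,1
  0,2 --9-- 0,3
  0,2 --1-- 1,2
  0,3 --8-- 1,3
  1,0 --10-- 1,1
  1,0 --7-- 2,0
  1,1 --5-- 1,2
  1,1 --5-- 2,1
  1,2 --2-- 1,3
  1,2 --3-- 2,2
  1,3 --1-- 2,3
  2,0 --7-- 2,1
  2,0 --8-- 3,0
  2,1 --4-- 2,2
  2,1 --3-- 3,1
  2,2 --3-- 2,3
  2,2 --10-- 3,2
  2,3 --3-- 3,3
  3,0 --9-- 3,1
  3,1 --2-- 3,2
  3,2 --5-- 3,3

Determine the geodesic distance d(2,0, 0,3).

Shortest path: 2,0 → 2,1 → 2,2 → 2,3 → 1,3 → 0,3, total weight = 23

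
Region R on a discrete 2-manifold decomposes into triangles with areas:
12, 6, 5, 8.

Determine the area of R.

12 + 6 + 5 + 8 = 31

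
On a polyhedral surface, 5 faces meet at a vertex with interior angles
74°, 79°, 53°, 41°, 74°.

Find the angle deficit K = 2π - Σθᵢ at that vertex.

Sum of angles = 321°. K = 360° - 321° = 39° = 13π/60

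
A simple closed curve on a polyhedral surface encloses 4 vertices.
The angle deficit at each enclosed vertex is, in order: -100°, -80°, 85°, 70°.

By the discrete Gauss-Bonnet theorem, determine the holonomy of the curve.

Holonomy = total enclosed curvature = (-100°) + (-80°) + 85° + 70° = -25°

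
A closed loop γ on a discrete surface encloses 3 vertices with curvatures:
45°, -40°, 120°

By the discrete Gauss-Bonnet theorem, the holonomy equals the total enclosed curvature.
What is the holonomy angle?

Holonomy = total enclosed curvature = 45° + (-40°) + 120° = 125°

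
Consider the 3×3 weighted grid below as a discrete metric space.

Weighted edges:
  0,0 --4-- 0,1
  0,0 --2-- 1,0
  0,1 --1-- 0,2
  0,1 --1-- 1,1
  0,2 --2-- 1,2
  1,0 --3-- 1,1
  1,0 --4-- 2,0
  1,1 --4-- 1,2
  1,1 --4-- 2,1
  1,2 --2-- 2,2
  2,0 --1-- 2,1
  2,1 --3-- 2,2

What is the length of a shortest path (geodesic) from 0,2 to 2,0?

Shortest path: 0,2 → 0,1 → 1,1 → 2,1 → 2,0, total weight = 7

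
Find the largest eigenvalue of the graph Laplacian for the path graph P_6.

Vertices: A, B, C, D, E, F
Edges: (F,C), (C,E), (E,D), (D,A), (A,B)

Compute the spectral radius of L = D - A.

The path graph P_n has Laplacian eigenvalues λ_k = 2 − 2cos(kπ/n), k = 0, 1, …, n−1. Here n = 6:
k=0: 2 − 2cos(0) = 0.0; k=1: 2 − 2cos(π/6) = 0.2679; k=2: 2 − 2cos(π/3) = 1.0; k=3: 2 − 2cos(π/2) = 2.0; k=4: 2 − 2cos(2π/3) = 3.0; k=5: 2 − 2cos(5π/6) = 3.7321.
Laplacian eigenvalues: [0.0, 0.2679, 1.0, 2.0, 3.0, 3.7321]. Largest eigenvalue (spectral radius) = 3.7321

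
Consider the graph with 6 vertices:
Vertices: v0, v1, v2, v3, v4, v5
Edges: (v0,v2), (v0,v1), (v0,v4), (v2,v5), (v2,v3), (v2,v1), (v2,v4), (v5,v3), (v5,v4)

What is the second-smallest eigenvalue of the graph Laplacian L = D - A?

Degrees: deg(v0) = 3, deg(v1) = 2, deg(v2) = 5, deg(v3) = 2, deg(v4) = 3, deg(v5) = 3.
L = D − A with rows/columns ordered (v0, v1, v2, v3, v4, v5):
  [ 3, -1, -1,  0, -1,  0]
  [-1,  2, -1,  0,  0,  0]
  [-1, -1,  5, -1, -1, -1]
  [ 0,  0, -1,  2,  0, -1]
  [-1,  0, -1,  0,  3, -1]
  [ 0,  0, -1, -1, -1,  3]
Characteristic polynomial: det(λI − L) = λ(λ² − 5λ + 5)(λ² − 7λ + 11)(λ − 6).
Roots: λ = 0; (λ² − 5λ + 5) = 0 ⇒ λ = (5 ± √5)/2 ≈ 1.382, 3.618; (λ² − 7λ + 11) = 0 ⇒ λ = (7 ± √5)/2 ≈ 2.382, 4.618; (λ − 6) = 0 ⇒ λ = 6.
(Check: the roots sum (with multiplicity) to 18, matching trace L = Σdeg = 2·9 = 18.)
Laplacian eigenvalues: [0.0, 1.382, 2.382, 3.618, 4.618, 6.0]. Algebraic connectivity (smallest non-zero eigenvalue) = 1.382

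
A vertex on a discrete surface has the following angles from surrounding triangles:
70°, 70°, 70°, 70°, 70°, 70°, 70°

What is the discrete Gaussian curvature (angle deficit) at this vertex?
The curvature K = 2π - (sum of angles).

Sum of angles = 490°. K = 360° - 490° = -130°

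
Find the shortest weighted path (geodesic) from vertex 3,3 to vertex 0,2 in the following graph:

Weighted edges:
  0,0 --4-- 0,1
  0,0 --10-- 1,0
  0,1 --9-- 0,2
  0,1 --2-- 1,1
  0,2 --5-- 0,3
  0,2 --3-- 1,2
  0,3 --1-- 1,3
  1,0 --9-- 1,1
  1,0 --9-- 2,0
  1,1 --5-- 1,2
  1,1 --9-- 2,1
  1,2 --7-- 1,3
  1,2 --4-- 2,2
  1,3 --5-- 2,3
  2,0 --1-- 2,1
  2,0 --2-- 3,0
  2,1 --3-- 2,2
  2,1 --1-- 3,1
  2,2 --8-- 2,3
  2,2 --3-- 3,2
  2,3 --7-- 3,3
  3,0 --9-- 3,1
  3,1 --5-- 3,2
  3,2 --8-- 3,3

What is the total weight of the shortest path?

Shortest path: 3,3 → 2,3 → 1,3 → 0,3 → 0,2, total weight = 18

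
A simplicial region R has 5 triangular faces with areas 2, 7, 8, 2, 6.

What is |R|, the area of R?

2 + 7 + 8 + 2 + 6 = 25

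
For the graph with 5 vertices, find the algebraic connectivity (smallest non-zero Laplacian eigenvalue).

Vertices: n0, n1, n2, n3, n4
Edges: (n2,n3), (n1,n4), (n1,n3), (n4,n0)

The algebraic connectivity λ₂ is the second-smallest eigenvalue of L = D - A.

Degrees: deg(n0) = 1, deg(n1) = 2, deg(n2) = 1, deg(n3) = 2, deg(n4) = 2.
L = D − A with rows/columns ordered (n0, n1, n2, n3, n4):
  [ 1,  0,  0,  0, -1]
  [ 0,  2,  0, -1, -1]
  [ 0,  0,  1, -1,  0]
  [ 0, -1, -1,  2,  0]
  [-1, -1,  0,  0,  2]
Characteristic polynomial: det(λI − L) = λ(λ² − 3λ + 1)(λ² − 5λ + 5).
Roots: λ = 0; (λ² − 3λ + 1) = 0 ⇒ λ = (3 ± √5)/2 ≈ 0.382, 2.618; (λ² − 5λ + 5) = 0 ⇒ λ = (5 ± √5)/2 ≈ 1.382, 3.618.
(Check: the roots sum (with multiplicity) to 8, matching trace L = Σdeg = 2·4 = 8.)
Laplacian eigenvalues: [0.0, 0.382, 1.382, 2.618, 3.618]. Algebraic connectivity (smallest non-zero eigenvalue) = 0.382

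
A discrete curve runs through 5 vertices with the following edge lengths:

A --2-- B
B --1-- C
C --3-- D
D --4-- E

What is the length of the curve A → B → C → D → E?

Arc length = 2 + 1 + 3 + 4 = 10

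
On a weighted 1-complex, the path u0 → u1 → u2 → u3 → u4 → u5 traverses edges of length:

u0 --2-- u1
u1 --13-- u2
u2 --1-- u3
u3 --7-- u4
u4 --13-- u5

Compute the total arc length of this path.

Arc length = 2 + 13 + 1 + 7 + 13 = 36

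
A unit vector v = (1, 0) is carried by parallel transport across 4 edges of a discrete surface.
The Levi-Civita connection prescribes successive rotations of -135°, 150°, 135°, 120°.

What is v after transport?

Total rotation: (-135°) + 150° + 135° + 120° = 270° ≡ -90° (mod 360°). Final vector: (0, -1)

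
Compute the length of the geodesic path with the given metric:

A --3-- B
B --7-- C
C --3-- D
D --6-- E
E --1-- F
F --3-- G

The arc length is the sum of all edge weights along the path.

Arc length = 3 + 7 + 3 + 6 + 1 + 3 = 23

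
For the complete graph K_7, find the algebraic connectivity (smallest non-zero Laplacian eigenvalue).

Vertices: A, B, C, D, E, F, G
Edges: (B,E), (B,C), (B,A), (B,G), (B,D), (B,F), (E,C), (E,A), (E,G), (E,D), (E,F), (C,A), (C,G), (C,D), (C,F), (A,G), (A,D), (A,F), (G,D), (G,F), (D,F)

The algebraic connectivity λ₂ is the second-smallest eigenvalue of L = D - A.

For the complete graph K_n, L = nI − J (J = all-ones matrix). J has eigenvalues n (once, eigenvector 𝟙) and 0 (multiplicity n−1), so L has eigenvalues 0 (once) and n (multiplicity n−1). Here n = 7: eigenvalue 0 once and 7 with multiplicity 6.
Laplacian eigenvalues: [0.0, 7.0, 7.0, 7.0, 7.0, 7.0, 7.0]. Algebraic connectivity (smallest non-zero eigenvalue) = 7.0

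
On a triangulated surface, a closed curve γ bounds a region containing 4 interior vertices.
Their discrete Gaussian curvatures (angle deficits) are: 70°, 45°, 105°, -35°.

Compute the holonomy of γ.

Holonomy = total enclosed curvature = 70° + 45° + 105° + (-35°) = 185°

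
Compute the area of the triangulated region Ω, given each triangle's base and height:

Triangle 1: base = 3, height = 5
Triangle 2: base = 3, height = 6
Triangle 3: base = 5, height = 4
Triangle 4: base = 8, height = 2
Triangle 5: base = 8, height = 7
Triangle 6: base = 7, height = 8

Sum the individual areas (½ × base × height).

(1/2)×3×5 + (1/2)×3×6 + (1/2)×5×4 + (1/2)×8×2 + (1/2)×8×7 + (1/2)×7×8 = 90.5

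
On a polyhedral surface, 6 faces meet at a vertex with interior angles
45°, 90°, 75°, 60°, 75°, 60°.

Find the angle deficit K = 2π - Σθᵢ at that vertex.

Sum of angles = 405°. K = 360° - 405° = -45° = -π/4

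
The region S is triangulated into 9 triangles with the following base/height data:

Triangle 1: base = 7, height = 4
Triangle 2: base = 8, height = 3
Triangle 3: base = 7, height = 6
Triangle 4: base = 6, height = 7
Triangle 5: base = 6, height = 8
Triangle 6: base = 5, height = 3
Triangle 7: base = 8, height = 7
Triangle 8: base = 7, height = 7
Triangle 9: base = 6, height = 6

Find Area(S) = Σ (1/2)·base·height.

(1/2)×7×4 + (1/2)×8×3 + (1/2)×7×6 + (1/2)×6×7 + (1/2)×6×8 + (1/2)×5×3 + (1/2)×8×7 + (1/2)×7×7 + (1/2)×6×6 = 170.0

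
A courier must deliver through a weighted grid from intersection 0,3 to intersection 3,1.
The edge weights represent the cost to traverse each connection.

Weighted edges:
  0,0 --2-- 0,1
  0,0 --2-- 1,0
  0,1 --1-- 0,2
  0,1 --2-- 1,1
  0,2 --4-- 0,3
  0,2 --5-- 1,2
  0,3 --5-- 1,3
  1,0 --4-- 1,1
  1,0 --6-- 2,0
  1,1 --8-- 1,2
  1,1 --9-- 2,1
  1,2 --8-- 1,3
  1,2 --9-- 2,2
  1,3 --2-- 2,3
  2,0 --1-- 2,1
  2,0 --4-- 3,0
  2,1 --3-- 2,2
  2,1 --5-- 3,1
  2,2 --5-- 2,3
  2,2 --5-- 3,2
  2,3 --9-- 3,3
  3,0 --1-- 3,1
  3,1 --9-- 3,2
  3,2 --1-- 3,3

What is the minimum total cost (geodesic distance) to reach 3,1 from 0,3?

Shortest path: 0,3 → 1,3 → 2,3 → 2,2 → 2,1 → 3,1, total weight = 20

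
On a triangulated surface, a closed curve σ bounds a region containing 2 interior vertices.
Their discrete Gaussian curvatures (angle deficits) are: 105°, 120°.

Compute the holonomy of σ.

Holonomy = total enclosed curvature = 105° + 120° = 225°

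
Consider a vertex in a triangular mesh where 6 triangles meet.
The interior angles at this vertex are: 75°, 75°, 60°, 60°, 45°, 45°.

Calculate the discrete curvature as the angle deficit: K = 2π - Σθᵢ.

Sum of angles = 360°. K = 360° - 360° = 0° = 0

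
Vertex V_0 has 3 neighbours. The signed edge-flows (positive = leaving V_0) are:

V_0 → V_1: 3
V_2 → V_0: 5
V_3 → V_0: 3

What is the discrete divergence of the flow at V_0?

Divergence = sum of outgoing flows = 3 + (-5) + (-3) = -5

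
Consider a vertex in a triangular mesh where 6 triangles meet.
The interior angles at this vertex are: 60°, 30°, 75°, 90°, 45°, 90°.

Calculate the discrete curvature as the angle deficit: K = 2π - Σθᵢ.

Sum of angles = 390°. K = 360° - 390° = -30° = -π/6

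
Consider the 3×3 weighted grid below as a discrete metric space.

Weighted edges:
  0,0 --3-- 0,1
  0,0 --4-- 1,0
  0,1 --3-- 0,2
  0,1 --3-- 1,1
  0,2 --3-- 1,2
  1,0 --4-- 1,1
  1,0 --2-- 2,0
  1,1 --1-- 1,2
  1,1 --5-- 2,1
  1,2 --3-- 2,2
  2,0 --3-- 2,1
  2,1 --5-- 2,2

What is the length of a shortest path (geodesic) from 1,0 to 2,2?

Shortest path: 1,0 → 1,1 → 1,2 → 2,2, total weight = 8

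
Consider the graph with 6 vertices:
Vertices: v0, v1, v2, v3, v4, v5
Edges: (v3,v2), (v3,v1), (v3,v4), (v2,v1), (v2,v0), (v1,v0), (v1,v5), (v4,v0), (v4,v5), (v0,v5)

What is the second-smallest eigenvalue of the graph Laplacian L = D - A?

Degrees: deg(v0) = 4, deg(v1) = 4, deg(v2) = 3, deg(v3) = 3, deg(v4) = 3, deg(v5) = 3.
L = D − A with rows/columns ordered (v0, v1, v2, v3, v4, v5):
  [ 4, -1, -1,  0, -1, -1]
  [-1,  4, -1, -1,  0, -1]
  [-1, -1,  3, -1,  0,  0]
  [ 0, -1, -1,  3, -1,  0]
  [-1,  0,  0, -1,  3, -1]
  [-1, -1,  0,  0, -1,  3]
Characteristic polynomial: det(λI − L) = λ(λ² − 8λ + 13)(λ − 3)(λ − 4)(λ − 5).
Roots: λ = 0; (λ² − 8λ + 13) = 0 ⇒ λ = 4 ± √3 ≈ 2.2679, 5.7321; (λ − 3) = 0 ⇒ λ = 3; (λ − 4) = 0 ⇒ λ = 4; (λ − 5) = 0 ⇒ λ = 5.
(Check: the roots sum (with multiplicity) to 20, matching trace L = Σdeg = 2·10 = 20.)
Laplacian eigenvalues: [0.0, 2.2679, 3.0, 4.0, 5.0, 5.7321]. Algebraic connectivity (smallest non-zero eigenvalue) = 2.2679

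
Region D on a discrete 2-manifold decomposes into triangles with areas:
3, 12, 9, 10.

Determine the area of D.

3 + 12 + 9 + 10 = 34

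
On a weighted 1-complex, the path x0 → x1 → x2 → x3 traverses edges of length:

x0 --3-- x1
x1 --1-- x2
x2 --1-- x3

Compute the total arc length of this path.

Arc length = 3 + 1 + 1 = 5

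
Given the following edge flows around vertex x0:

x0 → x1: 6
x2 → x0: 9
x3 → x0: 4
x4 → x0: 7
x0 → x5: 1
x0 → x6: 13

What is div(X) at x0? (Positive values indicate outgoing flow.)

Divergence = sum of outgoing flows = 6 + (-9) + (-4) + (-7) + 1 + 13 = 0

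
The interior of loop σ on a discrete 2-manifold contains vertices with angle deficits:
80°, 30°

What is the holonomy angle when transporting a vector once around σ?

Holonomy = total enclosed curvature = 80° + 30° = 110°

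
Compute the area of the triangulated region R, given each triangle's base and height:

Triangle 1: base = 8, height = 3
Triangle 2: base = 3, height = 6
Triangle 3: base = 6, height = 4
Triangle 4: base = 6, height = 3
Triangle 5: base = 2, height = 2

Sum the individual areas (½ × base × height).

(1/2)×8×3 + (1/2)×3×6 + (1/2)×6×4 + (1/2)×6×3 + (1/2)×2×2 = 44.0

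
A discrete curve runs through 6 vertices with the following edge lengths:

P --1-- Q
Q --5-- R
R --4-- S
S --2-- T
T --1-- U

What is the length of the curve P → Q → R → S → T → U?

Arc length = 1 + 5 + 4 + 2 + 1 = 13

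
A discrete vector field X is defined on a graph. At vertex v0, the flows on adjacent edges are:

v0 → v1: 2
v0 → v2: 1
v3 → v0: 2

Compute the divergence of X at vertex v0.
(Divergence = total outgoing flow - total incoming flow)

Divergence = sum of outgoing flows = 2 + 1 + (-2) = 1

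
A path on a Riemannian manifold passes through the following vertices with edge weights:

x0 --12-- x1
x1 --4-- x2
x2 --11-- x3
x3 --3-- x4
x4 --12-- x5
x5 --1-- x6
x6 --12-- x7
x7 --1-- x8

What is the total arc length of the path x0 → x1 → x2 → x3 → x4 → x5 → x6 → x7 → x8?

Arc length = 12 + 4 + 11 + 3 + 12 + 1 + 12 + 1 = 56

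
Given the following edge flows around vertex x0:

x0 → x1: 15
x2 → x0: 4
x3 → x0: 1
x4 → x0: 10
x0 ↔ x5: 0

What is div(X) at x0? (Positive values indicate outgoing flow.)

Divergence = sum of outgoing flows = 15 + (-4) + (-1) + (-10) + 0 = 0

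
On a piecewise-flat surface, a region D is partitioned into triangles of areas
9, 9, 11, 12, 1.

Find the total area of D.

9 + 9 + 11 + 12 + 1 = 42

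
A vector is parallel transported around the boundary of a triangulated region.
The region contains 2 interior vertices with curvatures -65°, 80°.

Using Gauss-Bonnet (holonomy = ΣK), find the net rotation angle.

Holonomy = total enclosed curvature = (-65°) + 80° = 15°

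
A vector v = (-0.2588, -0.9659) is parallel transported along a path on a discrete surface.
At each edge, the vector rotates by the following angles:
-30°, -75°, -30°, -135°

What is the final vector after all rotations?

Total rotation: (-30°) + (-75°) + (-30°) + (-135°) = -270° ≡ 90° (mod 360°). Final vector: (0.9659, -0.2588)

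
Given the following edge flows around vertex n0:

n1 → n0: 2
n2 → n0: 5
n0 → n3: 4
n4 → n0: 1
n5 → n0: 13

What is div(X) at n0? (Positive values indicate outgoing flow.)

Divergence = sum of outgoing flows = (-2) + (-5) + 4 + (-1) + (-13) = -17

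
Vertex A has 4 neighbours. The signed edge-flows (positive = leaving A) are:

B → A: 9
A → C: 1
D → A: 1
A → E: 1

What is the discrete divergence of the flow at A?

Divergence = sum of outgoing flows = (-9) + 1 + (-1) + 1 = -8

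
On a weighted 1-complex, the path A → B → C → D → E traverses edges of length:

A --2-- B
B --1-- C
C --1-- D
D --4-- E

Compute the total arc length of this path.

Arc length = 2 + 1 + 1 + 4 = 8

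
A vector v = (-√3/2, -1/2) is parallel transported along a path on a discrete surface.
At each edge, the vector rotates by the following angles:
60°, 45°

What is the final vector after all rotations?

Total rotation: 60° + 45° = 105°. Final vector: (0.7071, -0.7071)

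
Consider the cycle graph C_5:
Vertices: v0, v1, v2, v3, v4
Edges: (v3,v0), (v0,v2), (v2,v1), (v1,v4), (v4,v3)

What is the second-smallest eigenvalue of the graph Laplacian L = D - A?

The cycle graph C_n has Laplacian eigenvalues λ_k = 2 − 2cos(2πk/n), k = 0, 1, …, n−1. Here n = 5:
k=0: 2 − 2cos(0) = 0.0; k=1: 2 − 2cos(2π/5) = 1.382; k=2: 2 − 2cos(4π/5) = 3.618; k=3: 2 − 2cos(6π/5) = 3.618; k=4: 2 − 2cos(8π/5) = 1.382.
Laplacian eigenvalues: [0.0, 1.382, 1.382, 3.618, 3.618]. Algebraic connectivity (smallest non-zero eigenvalue) = 1.382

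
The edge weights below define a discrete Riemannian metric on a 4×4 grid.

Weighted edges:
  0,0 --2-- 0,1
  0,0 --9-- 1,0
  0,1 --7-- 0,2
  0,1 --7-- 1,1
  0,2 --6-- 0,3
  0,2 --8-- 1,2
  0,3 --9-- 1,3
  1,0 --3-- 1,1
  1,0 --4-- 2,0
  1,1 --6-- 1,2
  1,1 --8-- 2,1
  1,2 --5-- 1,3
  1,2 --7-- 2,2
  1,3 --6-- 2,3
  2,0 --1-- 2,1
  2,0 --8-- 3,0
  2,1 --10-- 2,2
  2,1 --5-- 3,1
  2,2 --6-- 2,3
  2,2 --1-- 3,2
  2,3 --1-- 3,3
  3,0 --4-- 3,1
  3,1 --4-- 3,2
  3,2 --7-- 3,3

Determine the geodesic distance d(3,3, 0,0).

Shortest path: 3,3 → 2,3 → 1,3 → 1,2 → 1,1 → 0,1 → 0,0, total weight = 27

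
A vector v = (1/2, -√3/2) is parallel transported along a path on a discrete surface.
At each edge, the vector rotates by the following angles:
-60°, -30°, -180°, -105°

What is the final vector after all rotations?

Total rotation: (-60°) + (-30°) + (-180°) + (-105°) = -375° ≡ -15° (mod 360°). Final vector: (0.2588, -0.9659)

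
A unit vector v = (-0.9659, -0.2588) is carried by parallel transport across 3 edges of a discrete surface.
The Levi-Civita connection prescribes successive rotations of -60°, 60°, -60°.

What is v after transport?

Total rotation: (-60°) + 60° + (-60°) = -60°. Final vector: (-0.7071, 0.7071)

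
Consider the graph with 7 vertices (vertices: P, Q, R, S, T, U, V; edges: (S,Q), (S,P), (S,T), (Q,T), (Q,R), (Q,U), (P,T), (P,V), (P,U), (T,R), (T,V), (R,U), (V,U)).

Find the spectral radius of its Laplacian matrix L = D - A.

Degrees: deg(P) = 4, deg(Q) = 4, deg(R) = 3, deg(S) = 3, deg(T) = 5, deg(U) = 4, deg(V) = 3.
L = D − A with rows/columns ordered (P, Q, R, S, T, U, V):
  [ 4,  0,  0, -1, -1, -1, -1]
  [ 0,  4, -1, -1, -1, -1,  0]
  [ 0, -1,  3,  0, -1, -1,  0]
  [-1, -1,  0,  3, -1,  0,  0]
  [-1, -1, -1, -1,  5,  0, -1]
  [-1, -1, -1,  0,  0,  4, -1]
  [-1,  0,  0,  0, -1, -1,  3]
Characteristic polynomial: det(λI − L) = λ(λ² − 7λ + 11)(λ² − 8λ + 14)(λ² − 11λ + 29).
Roots: λ = 0; (λ² − 7λ + 11) = 0 ⇒ λ = (7 ± √5)/2 ≈ 2.382, 4.618; (λ² − 8λ + 14) = 0 ⇒ λ = 4 ± √2 ≈ 2.5858, 5.4142; (λ² − 11λ + 29) = 0 ⇒ λ = (11 ± √5)/2 ≈ 4.382, 6.618.
(Check: the roots sum (with multiplicity) to 26, matching trace L = Σdeg = 2·13 = 26.)
Laplacian eigenvalues: [0.0, 2.382, 2.5858, 4.382, 4.618, 5.4142, 6.618]. Largest eigenvalue (spectral radius) = 6.618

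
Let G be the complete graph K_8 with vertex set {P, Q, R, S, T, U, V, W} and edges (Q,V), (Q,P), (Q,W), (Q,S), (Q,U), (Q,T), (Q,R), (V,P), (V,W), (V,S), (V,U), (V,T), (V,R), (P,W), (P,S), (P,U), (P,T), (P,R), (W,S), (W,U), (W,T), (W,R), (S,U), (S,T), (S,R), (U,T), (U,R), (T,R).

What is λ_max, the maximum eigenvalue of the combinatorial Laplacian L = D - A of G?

For the complete graph K_n, L = nI − J (J = all-ones matrix). J has eigenvalues n (once, eigenvector 𝟙) and 0 (multiplicity n−1), so L has eigenvalues 0 (once) and n (multiplicity n−1). Here n = 8: eigenvalue 0 once and 8 with multiplicity 7.
Laplacian eigenvalues: [0.0, 8.0, 8.0, 8.0, 8.0, 8.0, 8.0, 8.0]. Largest eigenvalue (spectral radius) = 8.0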